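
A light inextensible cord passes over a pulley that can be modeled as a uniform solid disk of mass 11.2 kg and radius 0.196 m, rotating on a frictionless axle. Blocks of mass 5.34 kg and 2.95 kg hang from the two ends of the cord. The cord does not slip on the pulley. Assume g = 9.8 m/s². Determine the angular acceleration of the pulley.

I = ½MR² = (1/2)(11.2)(0.196)² = 0.2151 kg·m².
Heavier block: m₁g − T₁ = m₁a. Lighter block: T₂ − m₂g = m₂a.
Pulley: (T₁ − T₂)R = Iα = I(a/R), so T₁ − T₂ = (I/R²)a = (1/2)M_p a = 5.600·a.
Adding the three: (m₁ − m₂)g = (m₁ + m₂ + 5.600)a, so a = (5.34 − 2.95)(9.8)/(5.34 + 2.95 + 5.600) = 1.686 m/s².
α = a/R = 1.686/0.196 = 8.603 rad/s².

α ≈ 8.60 rad/s²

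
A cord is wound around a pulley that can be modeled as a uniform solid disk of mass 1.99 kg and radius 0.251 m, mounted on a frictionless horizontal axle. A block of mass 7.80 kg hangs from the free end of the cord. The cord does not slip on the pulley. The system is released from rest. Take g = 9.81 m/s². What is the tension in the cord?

I = ½MR² = (1/2)(1.99)(0.251)² = 0.06269 kg·m².
Block: mg − T = ma. Pulley: TR = Iα. No-slip: a = αR, so T = (I/R²)a = 0.9950·a.
Then mg = (m + 0.9950)a, so a = (7.80)(9.81)/(7.80 + 0.9950) = 8.700 m/s².
T = 0.9950·a = 8.657 N.

T ≈ 8.66 N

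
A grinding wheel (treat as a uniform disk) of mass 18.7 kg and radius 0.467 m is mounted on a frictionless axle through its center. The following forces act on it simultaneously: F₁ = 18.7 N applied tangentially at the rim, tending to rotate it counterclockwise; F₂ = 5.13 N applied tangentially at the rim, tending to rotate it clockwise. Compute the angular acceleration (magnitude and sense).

I = ½MR² = (1/2)(18.7)(0.467)² = 2.039 kg·m².
Taking counterclockwise as positive: τ₁ = +(18.7)(0.467) = +8.733 N·m; τ₂ = −(5.13)(0.467) = −2.396 N·m.
Net torque τ = 6.337 N·m.
α = τ/I = 6.337/2.039 = 3.108 rad/s².

α ≈ 3.11 rad/s², counterclockwise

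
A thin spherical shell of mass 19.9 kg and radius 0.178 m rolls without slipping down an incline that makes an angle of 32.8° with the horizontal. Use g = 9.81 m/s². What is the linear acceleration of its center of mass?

Translation along the incline: Mg sinθ − f = Ma.
Rotation about the center: fR = Iα with I = (2/3)MR². No-slip gives a = αR, so f = (I/R²)a = (2/3)M a.
Substituting: Mg sinθ = (1 + 0.6667)Ma, so a = g sinθ/(1 + 0.6667) = (9.81) sin 32.8° / 1.667 = 3.188 m/s².

a ≈ 3.19 m/s²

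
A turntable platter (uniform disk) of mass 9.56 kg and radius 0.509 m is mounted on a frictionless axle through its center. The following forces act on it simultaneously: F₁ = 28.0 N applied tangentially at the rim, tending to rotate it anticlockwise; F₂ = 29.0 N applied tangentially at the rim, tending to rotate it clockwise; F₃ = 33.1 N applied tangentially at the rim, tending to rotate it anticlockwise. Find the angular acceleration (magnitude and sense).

I = ½MR² = (1/2)(9.56)(0.509)² = 1.238 kg·m².
Taking anticlockwise as positive: τ₁ = +(28.0)(0.509) = +14.25 N·m; τ₂ = −(29.0)(0.509) = −14.76 N·m; τ₃ = +(33.1)(0.509) = +16.85 N·m.
Net torque τ = 16.34 N·m.
α = τ/I = 16.34/1.238 = 13.19 rad/s².

α ≈ 13.2 rad/s², anticlockwise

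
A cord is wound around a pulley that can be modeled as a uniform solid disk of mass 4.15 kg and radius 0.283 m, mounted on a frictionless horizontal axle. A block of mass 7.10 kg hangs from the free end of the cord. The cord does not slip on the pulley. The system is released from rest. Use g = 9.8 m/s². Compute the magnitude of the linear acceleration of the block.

I = ½MR² = (1/2)(4.15)(0.283)² = 0.1662 kg·m².
Block: mg − T = ma. Pulley: TR = Iα. No-slip: a = αR, so T = (I/R²)a = 2.075·a.
Then mg = (m + 2.075)a, so a = (7.10)(9.8)/(7.10 + 2.075) = 7.584 m/s².

a ≈ 7.58 m/s²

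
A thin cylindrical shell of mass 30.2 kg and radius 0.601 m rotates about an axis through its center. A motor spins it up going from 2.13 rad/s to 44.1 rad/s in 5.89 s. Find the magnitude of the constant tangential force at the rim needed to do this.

F ≈ 129 N

I = MR² = (30.2)(0.601)² = 10.91 kg·m².
α = Δω/Δt = (44.1 − 2.13)/5.89 = 7.126 rad/s².
The required torque is τ = Iα = (10.91)(7.126) = 77.73 N·m.
A tangential force at the rim gives τ = FR, so F = τ/R = 77.73/0.601 = 129.3 N.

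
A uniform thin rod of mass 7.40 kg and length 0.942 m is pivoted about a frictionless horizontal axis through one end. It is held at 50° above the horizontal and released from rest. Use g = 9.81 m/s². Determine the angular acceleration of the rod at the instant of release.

About the pivot, I = (1/3)ML² = (1/3)(7.40)(0.942)² = 2.189 kg·m².
The weight acts at the center, a distance L/2 = 0.4710 m from the pivot; τ = Mg(L/2) cos 50° = 21.98 N·m.
α = τ/I = 21.98/2.189 = 10.04 rad/s².

α ≈ 10.0 rad/s²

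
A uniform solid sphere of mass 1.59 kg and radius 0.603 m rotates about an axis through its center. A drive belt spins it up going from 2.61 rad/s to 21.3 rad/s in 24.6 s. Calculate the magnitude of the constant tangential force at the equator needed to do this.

F ≈ 0.291 N

I = (2/5)MR² = (2/5)(1.59)(0.603)² = 0.2313 kg·m².
α = Δω/Δt = (21.3 − 2.61)/24.6 = 0.7598 rad/s².
The required torque is τ = Iα = (0.2313)(0.7598) = 0.1757 N·m.
A tangential force at the equator gives τ = FR, so F = τ/R = 0.1757/0.603 = 0.2914 N.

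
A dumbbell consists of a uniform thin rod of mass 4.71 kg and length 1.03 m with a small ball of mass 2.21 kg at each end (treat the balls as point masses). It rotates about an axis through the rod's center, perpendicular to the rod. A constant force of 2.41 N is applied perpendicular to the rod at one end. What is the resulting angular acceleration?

α ≈ 0.781 rad/s²

I_rod = (1/12)ML² = (1/12)(4.71)(1.03)² = 0.4164 kg·m².
I_balls = 2·m·(L/2)² = 2(2.21)(0.5150)² = 1.172 kg·m².
Total I = 1.589 kg·m².
τ = F·(L/2) = (2.41)(0.515) = 1.241 N·m.
α = τ/I = 1.241/1.589 = 0.7812 rad/s².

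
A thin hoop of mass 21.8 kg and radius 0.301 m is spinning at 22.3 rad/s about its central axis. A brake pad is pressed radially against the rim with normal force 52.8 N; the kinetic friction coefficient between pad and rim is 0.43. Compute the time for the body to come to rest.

I = MR² = (21.8)(0.301)² = 1.975 kg·m².
Friction force f = μN = (0.43)(52.8) = 22.70 N at the rim; torque magnitude τ = fR = 6.834 N·m, opposing ω.
|α| = τ/I = 6.834/1.975 = 3.460 rad/s² (deceleration).
0 = ω₀ − |α|t ⇒ t = ω₀/|α| = 22.3/3.460 = 6.445 s.

t ≈ 6.45 s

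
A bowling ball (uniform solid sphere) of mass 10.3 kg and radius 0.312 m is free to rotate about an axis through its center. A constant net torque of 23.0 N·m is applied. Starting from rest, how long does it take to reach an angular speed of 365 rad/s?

t ≈ 6.36 s

I = (2/5)MR² = (2/5)(10.3)(0.312)² = 0.4011 kg·m².
α = τ/I = 23.0/0.4011 = 57.35 rad/s².
ω = αt ⇒ t = ω/α = 365/57.35 = 6.365 s.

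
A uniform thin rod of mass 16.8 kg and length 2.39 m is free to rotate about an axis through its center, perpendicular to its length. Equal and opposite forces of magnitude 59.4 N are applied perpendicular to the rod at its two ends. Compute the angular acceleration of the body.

α ≈ 17.8 rad/s²

I = (1/12)ML² = (1/12)(16.8)(2.39)² = 7.997 kg·m².
The couple gives τ = F·(L/2) + F·(L/2) = F L = (59.4)(2.39) = 142.0 N·m.
Newton's second law for rotation, τ = Iα, gives α = τ/I = 142.0/7.997 = 17.75 rad/s².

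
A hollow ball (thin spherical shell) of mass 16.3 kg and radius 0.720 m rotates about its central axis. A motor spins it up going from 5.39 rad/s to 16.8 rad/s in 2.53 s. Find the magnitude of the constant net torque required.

I = (2/3)MR² = (2/3)(16.3)(0.720)² = 5.633 kg·m².
α = Δω/Δt = (16.8 − 5.39)/2.53 = 4.510 rad/s².
τ = Iα = (5.633)(4.510) = 25.41 N·m.

τ ≈ 25.4 N·m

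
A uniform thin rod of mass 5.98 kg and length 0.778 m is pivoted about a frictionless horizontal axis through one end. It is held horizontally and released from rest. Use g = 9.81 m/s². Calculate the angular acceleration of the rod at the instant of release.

About the pivot, I = (1/3)ML² = (1/3)(5.98)(0.778)² = 1.207 kg·m².
The weight acts at the center, a distance L/2 = 0.3890 m from the pivot; τ = Mg(L/2) = 22.82 N·m.
α = τ/I = 22.82/1.207 = 18.91 rad/s².

α ≈ 18.9 rad/s²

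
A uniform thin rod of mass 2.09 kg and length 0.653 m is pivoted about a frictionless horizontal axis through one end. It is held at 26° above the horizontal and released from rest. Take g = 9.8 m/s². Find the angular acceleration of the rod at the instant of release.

About the pivot, I = (1/3)ML² = (1/3)(2.09)(0.653)² = 0.2971 kg·m².
The weight acts at the center, a distance L/2 = 0.3265 m from the pivot; τ = Mg(L/2) cos 26° = 6.011 N·m.
α = τ/I = 6.011/0.2971 = 20.23 rad/s².

α ≈ 20.2 rad/s²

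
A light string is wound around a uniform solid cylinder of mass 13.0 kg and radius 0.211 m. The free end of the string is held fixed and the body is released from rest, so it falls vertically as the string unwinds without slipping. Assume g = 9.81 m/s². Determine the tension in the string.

Translation: Mg − T = Ma. Rotation about the center: TR = Iα with I = ½MR².
With a = αR: T = (I/R²)a = (1/2)M a, so Mg = (1 + 0.5000)Ma.
a = g/(1 + 0.5000) = 9.81/1.500 = 6.540 m/s².
T = 0.5000·M·a = (0.5000)(13.0)(6.540) = 42.51 N.

T ≈ 42.5 N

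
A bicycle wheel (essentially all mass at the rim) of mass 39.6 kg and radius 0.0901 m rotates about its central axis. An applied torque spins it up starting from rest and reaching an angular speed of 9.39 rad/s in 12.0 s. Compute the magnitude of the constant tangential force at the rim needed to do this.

F ≈ 2.79 N

I = MR² = (39.6)(0.0901)² = 0.3215 kg·m².
α = Δω/Δt = (9.39 − 0)/12.0 = 0.7825 rad/s².
The required torque is τ = Iα = (0.3215)(0.7825) = 0.2516 N·m.
A tangential force at the rim gives τ = FR, so F = τ/R = 0.2516/0.0901 = 2.792 N.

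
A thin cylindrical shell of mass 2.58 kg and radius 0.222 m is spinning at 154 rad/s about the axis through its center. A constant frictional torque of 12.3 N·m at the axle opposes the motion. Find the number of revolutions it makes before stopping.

I = MR² = (2.58)(0.222)² = 0.1272 kg·m².
The net torque has magnitude 12.3 N·m, opposing ω.
|α| = τ/I = 12.30/0.1272 = 96.73 rad/s² (deceleration).
ω² = ω₀² − 2|α|θ with ω = 0 ⇒ θ = ω₀²/(2|α|) = 122.6 rad = 19.51 rev.

≈ 19.5 revolutions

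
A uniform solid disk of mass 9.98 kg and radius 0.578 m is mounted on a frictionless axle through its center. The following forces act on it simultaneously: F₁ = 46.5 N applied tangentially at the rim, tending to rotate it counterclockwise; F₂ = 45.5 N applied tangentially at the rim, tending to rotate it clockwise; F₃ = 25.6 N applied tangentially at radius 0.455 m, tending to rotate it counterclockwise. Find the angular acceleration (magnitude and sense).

I = ½MR² = (1/2)(9.98)(0.578)² = 1.667 kg·m².
Taking counterclockwise as positive: τ₁ = +(46.5)(0.578) = +26.88 N·m; τ₂ = −(45.5)(0.578) = −26.30 N·m; τ₃ = +(25.6)(0.455) = +11.65 N·m.
Net torque τ = 12.23 N·m.
α = τ/I = 12.23/1.667 = 7.334 rad/s².

α ≈ 7.33 rad/s², counterclockwise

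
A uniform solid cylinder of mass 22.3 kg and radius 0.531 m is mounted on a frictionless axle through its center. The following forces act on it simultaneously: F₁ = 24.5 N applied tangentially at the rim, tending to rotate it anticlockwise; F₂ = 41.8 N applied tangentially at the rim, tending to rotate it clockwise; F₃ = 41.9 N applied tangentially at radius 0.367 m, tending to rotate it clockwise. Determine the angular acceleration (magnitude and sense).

α ≈ 7.81 rad/s², clockwise

I = ½MR² = (1/2)(22.3)(0.531)² = 3.144 kg·m².
Taking anticlockwise as positive: τ₁ = +(24.5)(0.531) = +13.01 N·m; τ₂ = −(41.8)(0.531) = −22.20 N·m; τ₃ = −(41.9)(0.367) = −15.38 N·m.
Net torque τ = -24.56 N·m.
α = τ/I = -24.56/3.144 = -7.813 rad/s².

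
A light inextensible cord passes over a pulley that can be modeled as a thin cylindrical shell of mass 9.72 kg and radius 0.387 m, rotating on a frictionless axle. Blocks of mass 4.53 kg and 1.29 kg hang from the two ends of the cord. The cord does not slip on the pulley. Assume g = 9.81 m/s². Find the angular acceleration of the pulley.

α ≈ 5.29 rad/s²

I = MR² = (9.72)(0.387)² = 1.456 kg·m².
Heavier block: m₁g − T₁ = m₁a. Lighter block: T₂ − m₂g = m₂a.
Pulley: (T₁ − T₂)R = Iα = I(a/R), so T₁ − T₂ = (I/R²)a = 1·M_p a = 9.720·a.
Adding the three: (m₁ − m₂)g = (m₁ + m₂ + 9.720)a, so a = (4.53 − 1.29)(9.81)/(4.53 + 1.29 + 9.720) = 2.045 m/s².
α = a/R = 2.045/0.387 = 5.285 rad/s².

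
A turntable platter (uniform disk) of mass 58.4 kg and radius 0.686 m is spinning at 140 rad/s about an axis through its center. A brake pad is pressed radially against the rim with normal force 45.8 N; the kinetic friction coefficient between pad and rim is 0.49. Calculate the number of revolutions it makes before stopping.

≈ 1390 revolutions

I = ½MR² = (1/2)(58.4)(0.686)² = 13.74 kg·m².
Friction force f = μN = (0.49)(45.8) = 22.44 N at the rim; torque magnitude τ = fR = 15.40 N·m, opposing ω.
|α| = τ/I = 15.40/13.74 = 1.120 rad/s² (deceleration).
ω² = ω₀² − 2|α|θ with ω = 0 ⇒ θ = ω₀²/(2|α|) = 8747 rad = 1392 rev.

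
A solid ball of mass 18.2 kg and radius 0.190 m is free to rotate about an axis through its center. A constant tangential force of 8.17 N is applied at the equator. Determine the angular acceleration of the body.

I = (2/5)MR² = (2/5)(18.2)(0.190)² = 0.2628 kg·m².
τ = F R = (8.17)(0.190) = 1.552 N·m.
From τ = Iα: α = 1.552/0.2628 = 5.907 rad/s².

α ≈ 5.91 rad/s²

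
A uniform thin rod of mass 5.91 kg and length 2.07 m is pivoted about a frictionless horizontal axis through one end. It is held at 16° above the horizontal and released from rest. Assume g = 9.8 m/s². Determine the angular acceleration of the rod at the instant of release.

About the pivot, I = (1/3)ML² = (1/3)(5.91)(2.07)² = 8.441 kg·m².
The weight acts at the center, a distance L/2 = 1.035 m from the pivot; τ = Mg(L/2) cos 16° = 57.62 N·m.
α = τ/I = 57.62/8.441 = 6.826 rad/s².
(Equivalently α = (3g/(2L)) cos 16° = 6.826 rad/s².)

α ≈ 6.83 rad/s²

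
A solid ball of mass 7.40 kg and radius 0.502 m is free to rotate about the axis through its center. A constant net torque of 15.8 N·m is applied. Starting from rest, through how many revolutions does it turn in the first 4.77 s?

I = (2/5)MR² = (2/5)(7.40)(0.502)² = 0.7459 kg·m².
α = τ/I = 15.8/0.7459 = 21.18 rad/s².
θ = ½αt² = ½(21.18)(4.77)² = 241.0 rad.
Revolutions = θ/(2π) = 38.35.

≈ 38.4 revolutions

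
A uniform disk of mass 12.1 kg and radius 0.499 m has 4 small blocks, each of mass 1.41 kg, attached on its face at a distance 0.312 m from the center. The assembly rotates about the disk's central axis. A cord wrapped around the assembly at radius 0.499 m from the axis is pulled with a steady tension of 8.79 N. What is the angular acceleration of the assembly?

I_disk = ½MR² = ½(12.1)(0.499)² = 1.506 kg·m².
I_blocks = 4·m·r² = 4(1.41)(0.312)² = 0.5490 kg·m².
Total I = 2.055 kg·m².
τ = F r = (8.79)(0.499) = 4.386 N·m.
α = τ/I = 4.386/2.055 = 2.134 rad/s².

α ≈ 2.13 rad/s²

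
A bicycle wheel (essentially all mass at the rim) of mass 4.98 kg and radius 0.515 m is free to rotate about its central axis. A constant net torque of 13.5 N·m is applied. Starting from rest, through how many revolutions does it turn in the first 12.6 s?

I = MR² = (4.98)(0.515)² = 1.321 kg·m².
α = τ/I = 13.5/1.321 = 10.22 rad/s².
θ = ½αt² = ½(10.22)(12.6)² = 811.3 rad.
Revolutions = θ/(2π) = 129.1.

≈ 129 revolutions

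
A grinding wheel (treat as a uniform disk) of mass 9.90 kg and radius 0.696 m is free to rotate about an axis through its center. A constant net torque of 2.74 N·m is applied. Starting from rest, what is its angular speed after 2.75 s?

ω ≈ 3.14 rad/s

I = ½MR² = (1/2)(9.90)(0.696)² = 2.398 kg·m².
α = τ/I = 2.74/2.398 = 1.143 rad/s².
ω = ω₀ + αt = 0 + (1.143)(2.75) = 3.142 rad/s.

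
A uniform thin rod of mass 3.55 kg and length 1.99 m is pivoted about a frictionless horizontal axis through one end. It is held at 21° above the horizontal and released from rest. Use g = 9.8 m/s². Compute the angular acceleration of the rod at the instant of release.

α ≈ 6.90 rad/s²

About the pivot, I = (1/3)ML² = (1/3)(3.55)(1.99)² = 4.686 kg·m².
The weight acts at the center, a distance L/2 = 0.9950 m from the pivot; τ = Mg(L/2) cos 21° = 32.32 N·m.
α = τ/I = 32.32/4.686 = 6.896 rad/s².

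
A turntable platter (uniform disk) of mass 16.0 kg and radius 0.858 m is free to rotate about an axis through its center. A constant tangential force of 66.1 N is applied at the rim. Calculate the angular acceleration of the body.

I = ½MR² = (1/2)(16.0)(0.858)² = 5.889 kg·m².
τ = F R = (66.1)(0.858) = 56.71 N·m.
Newton's second law for rotation, τ = Iα, gives α = τ/I = 56.71/5.889 = 9.630 rad/s².

α ≈ 9.63 rad/s²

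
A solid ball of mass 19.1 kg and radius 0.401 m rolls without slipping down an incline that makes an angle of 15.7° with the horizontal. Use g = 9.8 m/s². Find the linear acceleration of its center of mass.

Translation along the incline: Mg sinθ − f = Ma.
Rotation about the center: fR = Iα with I = (2/5)MR². No-slip gives a = αR, so f = (I/R²)a = (2/5)M a.
Substituting: Mg sinθ = (1 + 0.4000)Ma, so a = g sinθ/(1 + 0.4000) = (9.8) sin 15.7° / 1.400 = 1.894 m/s².

a ≈ 1.89 m/s²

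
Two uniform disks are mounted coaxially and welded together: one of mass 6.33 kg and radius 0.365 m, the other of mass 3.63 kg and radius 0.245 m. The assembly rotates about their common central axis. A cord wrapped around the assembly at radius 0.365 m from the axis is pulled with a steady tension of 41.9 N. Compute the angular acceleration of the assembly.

α ≈ 28.8 rad/s²

I = ½M₁R₁² + ½M₂R₂² = ½(6.33)(0.365)² + ½(3.63)(0.245)² = 0.5306 kg·m².
τ = F r = (41.9)(0.365) = 15.29 N·m.
α = τ/I = 15.29/0.5306 = 28.82 rad/s².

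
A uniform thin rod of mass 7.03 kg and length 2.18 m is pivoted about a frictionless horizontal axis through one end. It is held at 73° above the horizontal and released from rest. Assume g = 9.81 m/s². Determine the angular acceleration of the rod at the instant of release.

About the pivot, I = (1/3)ML² = (1/3)(7.03)(2.18)² = 11.14 kg·m².
The weight acts at the center, a distance L/2 = 1.090 m from the pivot; τ = Mg(L/2) cos 73° = 21.98 N·m.
α = τ/I = 21.98/11.14 = 1.974 rad/s².

α ≈ 1.97 rad/s²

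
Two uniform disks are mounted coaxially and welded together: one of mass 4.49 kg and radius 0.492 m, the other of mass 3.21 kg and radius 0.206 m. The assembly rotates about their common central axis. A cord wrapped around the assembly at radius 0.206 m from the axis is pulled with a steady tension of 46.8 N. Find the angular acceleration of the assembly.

α ≈ 15.8 rad/s²

I = ½M₁R₁² + ½M₂R₂² = ½(4.49)(0.492)² + ½(3.21)(0.206)² = 0.6115 kg·m².
τ = F r = (46.8)(0.206) = 9.641 N·m.
α = τ/I = 9.641/0.6115 = 15.76 rad/s².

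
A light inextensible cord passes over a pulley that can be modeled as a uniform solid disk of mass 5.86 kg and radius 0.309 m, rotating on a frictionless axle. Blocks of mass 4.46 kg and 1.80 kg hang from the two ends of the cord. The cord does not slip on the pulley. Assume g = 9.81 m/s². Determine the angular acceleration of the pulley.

α ≈ 9.19 rad/s²

I = ½MR² = (1/2)(5.86)(0.309)² = 0.2798 kg·m².
Heavier block: m₁g − T₁ = m₁a. Lighter block: T₂ − m₂g = m₂a.
Pulley: (T₁ − T₂)R = Iα = I(a/R), so T₁ − T₂ = (I/R²)a = (1/2)M_p a = 2.930·a.
Adding the three: (m₁ − m₂)g = (m₁ + m₂ + 2.930)a, so a = (4.46 − 1.80)(9.81)/(4.46 + 1.80 + 2.930) = 2.839 m/s².
α = a/R = 2.839/0.309 = 9.189 rad/s².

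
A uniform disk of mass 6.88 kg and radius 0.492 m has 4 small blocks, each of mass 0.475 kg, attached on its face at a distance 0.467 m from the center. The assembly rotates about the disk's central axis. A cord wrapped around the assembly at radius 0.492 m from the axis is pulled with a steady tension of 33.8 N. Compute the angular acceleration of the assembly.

α ≈ 13.3 rad/s²

I_disk = ½MR² = ½(6.88)(0.492)² = 0.8327 kg·m².
I_blocks = 4·m·r² = 4(0.475)(0.467)² = 0.4144 kg·m².
Total I = 1.247 kg·m².
τ = F r = (33.8)(0.492) = 16.63 N·m.
α = τ/I = 16.63/1.247 = 13.33 rad/s².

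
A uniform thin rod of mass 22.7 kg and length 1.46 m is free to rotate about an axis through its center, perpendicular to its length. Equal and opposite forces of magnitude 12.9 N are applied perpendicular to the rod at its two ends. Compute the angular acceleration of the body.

α ≈ 4.67 rad/s²

I = (1/12)ML² = (1/12)(22.7)(1.46)² = 4.032 kg·m².
The couple gives τ = F·(L/2) + F·(L/2) = F L = (12.9)(1.46) = 18.83 N·m.
From τ = Iα: α = 18.83/4.032 = 4.671 rad/s².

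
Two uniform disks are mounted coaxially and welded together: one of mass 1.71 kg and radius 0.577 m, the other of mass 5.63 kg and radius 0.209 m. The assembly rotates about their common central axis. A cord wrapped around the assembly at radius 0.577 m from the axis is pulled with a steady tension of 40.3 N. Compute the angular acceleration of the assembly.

α ≈ 57.0 rad/s²

I = ½M₁R₁² + ½M₂R₂² = ½(1.71)(0.577)² + ½(5.63)(0.209)² = 0.4076 kg·m².
τ = F r = (40.3)(0.577) = 23.25 N·m.
α = τ/I = 23.25/0.4076 = 57.05 rad/s².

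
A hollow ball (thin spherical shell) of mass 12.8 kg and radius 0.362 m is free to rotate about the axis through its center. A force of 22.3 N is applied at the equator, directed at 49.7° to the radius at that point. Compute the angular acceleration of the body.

I = (2/3)MR² = (2/3)(12.8)(0.362)² = 1.118 kg·m².
Only the tangential component produces torque: τ = F R sinθ = (22.3)(0.362) sin 49.7° = 6.157 N·m.
Newton's second law for rotation, τ = Iα, gives α = τ/I = 6.157/1.118 = 5.506 rad/s².

α ≈ 5.51 rad/s²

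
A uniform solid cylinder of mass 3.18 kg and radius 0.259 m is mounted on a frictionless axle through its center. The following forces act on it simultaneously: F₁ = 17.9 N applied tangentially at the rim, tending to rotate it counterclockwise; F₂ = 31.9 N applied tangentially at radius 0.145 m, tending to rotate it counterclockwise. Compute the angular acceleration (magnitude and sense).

α ≈ 86.8 rad/s², counterclockwise

I = ½MR² = (1/2)(3.18)(0.259)² = 0.1067 kg·m².
Taking counterclockwise as positive: τ₁ = +(17.9)(0.259) = +4.636 N·m; τ₂ = +(31.9)(0.145) = +4.625 N·m.
Net torque τ = 9.262 N·m.
α = τ/I = 9.262/0.1067 = 86.83 rad/s².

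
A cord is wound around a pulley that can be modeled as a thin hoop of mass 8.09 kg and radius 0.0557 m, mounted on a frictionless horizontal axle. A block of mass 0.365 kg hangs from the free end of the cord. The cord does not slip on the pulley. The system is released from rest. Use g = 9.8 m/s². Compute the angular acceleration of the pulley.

α ≈ 7.60 rad/s²

I = MR² = (8.09)(0.0557)² = 0.02510 kg·m².
Block: mg − T = ma. Pulley: TR = Iα. No-slip: a = αR, so T = (I/R²)a = 8.090·a.
Then mg = (m + 8.090)a, so a = (0.365)(9.8)/(0.365 + 8.090) = 0.4231 m/s².
α = a/R = 0.4231/0.0557 = 7.595 rad/s².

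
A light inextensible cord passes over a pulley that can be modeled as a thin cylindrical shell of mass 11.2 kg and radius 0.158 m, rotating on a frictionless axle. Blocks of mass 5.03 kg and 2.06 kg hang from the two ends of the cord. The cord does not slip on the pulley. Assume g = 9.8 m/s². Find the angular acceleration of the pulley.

α ≈ 10.1 rad/s²

I = MR² = (11.2)(0.158)² = 0.2796 kg·m².
Heavier block: m₁g − T₁ = m₁a. Lighter block: T₂ − m₂g = m₂a.
Pulley: (T₁ − T₂)R = Iα = I(a/R), so T₁ − T₂ = (I/R²)a = 1·M_p a = 11.20·a.
Adding the three: (m₁ − m₂)g = (m₁ + m₂ + 11.20)a, so a = (5.03 − 2.06)(9.8)/(5.03 + 2.06 + 11.20) = 1.591 m/s².
α = a/R = 1.591/0.158 = 10.07 rad/s².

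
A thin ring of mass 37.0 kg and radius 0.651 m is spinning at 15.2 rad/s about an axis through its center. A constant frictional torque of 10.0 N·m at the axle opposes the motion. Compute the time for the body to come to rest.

t ≈ 23.8 s

I = MR² = (37.0)(0.651)² = 15.68 kg·m².
The net torque has magnitude 10.0 N·m, opposing ω.
|α| = τ/I = 10.00/15.68 = 0.6377 rad/s² (deceleration).
0 = ω₀ − |α|t ⇒ t = ω₀/|α| = 15.2/0.6377 = 23.83 s.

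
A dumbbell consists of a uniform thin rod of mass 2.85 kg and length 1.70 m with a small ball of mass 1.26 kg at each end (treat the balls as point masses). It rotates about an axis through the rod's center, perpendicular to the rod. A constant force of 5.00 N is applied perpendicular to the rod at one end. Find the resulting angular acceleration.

α ≈ 1.70 rad/s²

I_rod = (1/12)ML² = (1/12)(2.85)(1.70)² = 0.6864 kg·m².
I_balls = 2·m·(L/2)² = 2(1.26)(0.8500)² = 1.821 kg·m².
Total I = 2.507 kg·m².
τ = F·(L/2) = (5.00)(0.850) = 4.250 N·m.
α = τ/I = 4.250/2.507 = 1.695 rad/s².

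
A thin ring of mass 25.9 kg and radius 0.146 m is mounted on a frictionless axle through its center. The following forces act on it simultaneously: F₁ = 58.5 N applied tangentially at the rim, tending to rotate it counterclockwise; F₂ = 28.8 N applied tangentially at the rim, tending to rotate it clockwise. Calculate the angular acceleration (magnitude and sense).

α ≈ 7.85 rad/s², counterclockwise

I = MR² = (25.9)(0.146)² = 0.5521 kg·m².
Taking counterclockwise as positive: τ₁ = +(58.5)(0.146) = +8.541 N·m; τ₂ = −(28.8)(0.146) = −4.205 N·m.
Net torque τ = 4.336 N·m.
α = τ/I = 4.336/0.5521 = 7.854 rad/s².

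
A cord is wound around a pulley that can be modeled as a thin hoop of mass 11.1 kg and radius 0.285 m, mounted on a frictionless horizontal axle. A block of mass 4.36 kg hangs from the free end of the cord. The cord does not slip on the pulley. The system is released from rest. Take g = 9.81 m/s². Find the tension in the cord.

I = MR² = (11.1)(0.285)² = 0.9016 kg·m².
Block: mg − T = ma. Pulley: TR = Iα. No-slip: a = αR, so T = (I/R²)a = 11.10·a.
Then mg = (m + 11.10)a, so a = (4.36)(9.81)/(4.36 + 11.10) = 2.767 m/s².
T = 11.10·a = 30.71 N.

T ≈ 30.7 N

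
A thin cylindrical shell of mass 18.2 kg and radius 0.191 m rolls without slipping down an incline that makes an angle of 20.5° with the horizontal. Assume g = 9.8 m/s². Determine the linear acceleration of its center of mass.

a ≈ 1.72 m/s²

Translation along the incline: Mg sinθ − f = Ma.
Rotation about the center: fR = Iα with I = MR². No-slip gives a = αR, so f = (I/R²)a = M a.
Substituting: Mg sinθ = (1 + 1.000)Ma, so a = g sinθ/(1 + 1.000) = (9.8) sin 20.5° / 2.000 = 1.716 m/s².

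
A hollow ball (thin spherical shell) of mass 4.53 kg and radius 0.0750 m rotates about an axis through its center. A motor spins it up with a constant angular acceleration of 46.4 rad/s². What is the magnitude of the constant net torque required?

I = (2/3)MR² = (2/3)(4.53)(0.0750)² = 0.01699 kg·m².
τ = Iα = (0.01699)(46.40) = 0.7882 N·m.

τ ≈ 0.788 N·m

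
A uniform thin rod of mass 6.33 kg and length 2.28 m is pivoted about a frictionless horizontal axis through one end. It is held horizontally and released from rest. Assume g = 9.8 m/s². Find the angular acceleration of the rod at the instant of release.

α ≈ 6.45 rad/s²

About the pivot, I = (1/3)ML² = (1/3)(6.33)(2.28)² = 10.97 kg·m².
The weight acts at the center, a distance L/2 = 1.140 m from the pivot; τ = Mg(L/2) = 70.72 N·m.
α = τ/I = 70.72/10.97 = 6.447 rad/s².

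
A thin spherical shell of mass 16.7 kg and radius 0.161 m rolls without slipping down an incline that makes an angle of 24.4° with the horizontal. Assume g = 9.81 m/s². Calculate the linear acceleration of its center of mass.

Translation along the incline: Mg sinθ − f = Ma.
Rotation about the center: fR = Iα with I = (2/3)MR². No-slip gives a = αR, so f = (I/R²)a = (2/3)M a.
Substituting: Mg sinθ = (1 + 0.6667)Ma, so a = g sinθ/(1 + 0.6667) = (9.81) sin 24.4° / 1.667 = 2.432 m/s².

a ≈ 2.43 m/s²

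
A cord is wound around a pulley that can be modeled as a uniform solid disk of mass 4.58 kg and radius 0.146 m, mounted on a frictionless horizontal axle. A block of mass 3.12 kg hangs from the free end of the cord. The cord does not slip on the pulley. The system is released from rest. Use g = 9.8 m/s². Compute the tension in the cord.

I = ½MR² = (1/2)(4.58)(0.146)² = 0.04881 kg·m².
Block: mg − T = ma. Pulley: TR = Iα. No-slip: a = αR, so T = (I/R²)a = 2.290·a.
Then mg = (m + 2.290)a, so a = (3.12)(9.8)/(3.12 + 2.290) = 5.652 m/s².
T = 2.290·a = 12.94 N.

T ≈ 12.9 N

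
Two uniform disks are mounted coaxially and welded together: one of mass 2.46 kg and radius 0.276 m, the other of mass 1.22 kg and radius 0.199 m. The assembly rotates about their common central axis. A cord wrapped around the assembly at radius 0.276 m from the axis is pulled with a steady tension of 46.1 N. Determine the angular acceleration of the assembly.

I = ½M₁R₁² + ½M₂R₂² = ½(2.46)(0.276)² + ½(1.22)(0.199)² = 0.1179 kg·m².
τ = F r = (46.1)(0.276) = 12.72 N·m.
α = τ/I = 12.72/0.1179 = 108.0 rad/s².

α ≈ 108 rad/s²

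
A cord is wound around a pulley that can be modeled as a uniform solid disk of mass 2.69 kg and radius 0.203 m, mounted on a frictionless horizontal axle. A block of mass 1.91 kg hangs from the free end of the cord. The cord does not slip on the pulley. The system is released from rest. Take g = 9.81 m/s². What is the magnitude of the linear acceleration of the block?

I = ½MR² = (1/2)(2.69)(0.203)² = 0.05543 kg·m².
Block: mg − T = ma. Pulley: TR = Iα. No-slip: a = αR, so T = (I/R²)a = 1.345·a.
Then mg = (m + 1.345)a, so a = (1.91)(9.81)/(1.91 + 1.345) = 5.756 m/s².

a ≈ 5.76 m/s²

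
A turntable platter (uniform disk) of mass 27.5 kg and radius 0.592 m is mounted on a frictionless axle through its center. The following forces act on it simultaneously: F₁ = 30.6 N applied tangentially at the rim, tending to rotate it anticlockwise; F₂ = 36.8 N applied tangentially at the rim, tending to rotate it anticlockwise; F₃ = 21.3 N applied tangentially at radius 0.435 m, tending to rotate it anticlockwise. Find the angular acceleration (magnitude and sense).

α ≈ 10.2 rad/s², anticlockwise

I = ½MR² = (1/2)(27.5)(0.592)² = 4.819 kg·m².
Taking anticlockwise as positive: τ₁ = +(30.6)(0.592) = +18.12 N·m; τ₂ = +(36.8)(0.592) = +21.79 N·m; τ₃ = +(21.3)(0.435) = +9.265 N·m.
Net torque τ = 49.17 N·m.
α = τ/I = 49.17/4.819 = 10.20 rad/s².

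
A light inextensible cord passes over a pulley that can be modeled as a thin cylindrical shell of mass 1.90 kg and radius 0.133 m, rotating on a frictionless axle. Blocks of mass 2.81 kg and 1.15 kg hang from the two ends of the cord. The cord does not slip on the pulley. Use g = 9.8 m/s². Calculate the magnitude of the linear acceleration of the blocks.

a ≈ 2.78 m/s²

I = MR² = (1.90)(0.133)² = 0.03361 kg·m².
Heavier block: m₁g − T₁ = m₁a. Lighter block: T₂ − m₂g = m₂a.
Pulley: (T₁ − T₂)R = Iα = I(a/R), so T₁ − T₂ = (I/R²)a = 1·M_p a = 1.900·a.
Adding the three: (m₁ − m₂)g = (m₁ + m₂ + 1.900)a, so a = (2.81 − 1.15)(9.8)/(2.81 + 1.15 + 1.900) = 2.776 m/s².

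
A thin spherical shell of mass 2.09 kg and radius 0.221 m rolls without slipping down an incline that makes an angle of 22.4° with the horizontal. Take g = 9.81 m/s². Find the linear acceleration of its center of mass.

Translation along the incline: Mg sinθ − f = Ma.
Rotation about the center: fR = Iα with I = (2/3)MR². No-slip gives a = αR, so f = (I/R²)a = (2/3)M a.
Substituting: Mg sinθ = (1 + 0.6667)Ma, so a = g sinθ/(1 + 0.6667) = (9.81) sin 22.4° / 1.667 = 2.243 m/s².

a ≈ 2.24 m/s²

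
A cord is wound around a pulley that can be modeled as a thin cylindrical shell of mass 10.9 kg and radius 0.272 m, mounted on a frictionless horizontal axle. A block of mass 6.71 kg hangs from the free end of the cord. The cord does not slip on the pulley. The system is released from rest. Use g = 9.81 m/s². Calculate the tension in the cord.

I = MR² = (10.9)(0.272)² = 0.8064 kg·m².
Block: mg − T = ma. Pulley: TR = Iα. No-slip: a = αR, so T = (I/R²)a = 10.90·a.
Then mg = (m + 10.90)a, so a = (6.71)(9.81)/(6.71 + 10.90) = 3.738 m/s².
T = 10.90·a = 40.74 N.

T ≈ 40.7 N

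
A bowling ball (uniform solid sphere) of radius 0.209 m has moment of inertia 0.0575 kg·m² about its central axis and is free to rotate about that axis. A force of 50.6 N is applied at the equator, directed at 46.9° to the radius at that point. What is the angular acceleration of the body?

α ≈ 134 rad/s²

Only the tangential component produces torque: τ = F R sinθ = (50.6)(0.209) sin 46.9° = 7.722 N·m.
From τ = Iα: α = 7.722/0.05750 = 134.3 rad/s².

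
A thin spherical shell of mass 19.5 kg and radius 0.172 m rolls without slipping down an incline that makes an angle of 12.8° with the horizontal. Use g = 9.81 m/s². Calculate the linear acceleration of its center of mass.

a ≈ 1.30 m/s²

Translation along the incline: Mg sinθ − f = Ma.
Rotation about the center: fR = Iα with I = (2/3)MR². No-slip gives a = αR, so f = (I/R²)a = (2/3)M a.
Substituting: Mg sinθ = (1 + 0.6667)Ma, so a = g sinθ/(1 + 0.6667) = (9.81) sin 12.8° / 1.667 = 1.304 m/s².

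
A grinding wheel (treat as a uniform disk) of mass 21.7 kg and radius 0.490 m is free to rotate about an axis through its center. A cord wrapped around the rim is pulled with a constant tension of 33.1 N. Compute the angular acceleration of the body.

I = ½MR² = (1/2)(21.7)(0.490)² = 2.605 kg·m².
τ = F R = (33.1)(0.490) = 16.22 N·m.
Newton's second law for rotation, τ = Iα, gives α = τ/I = 16.22/2.605 = 6.226 rad/s².

α ≈ 6.23 rad/s²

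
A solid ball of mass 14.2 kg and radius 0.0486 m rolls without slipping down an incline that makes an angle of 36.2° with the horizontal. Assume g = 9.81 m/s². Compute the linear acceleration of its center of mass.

a ≈ 4.14 m/s²

Translation along the incline: Mg sinθ − f = Ma.
Rotation about the center: fR = Iα with I = (2/5)MR². No-slip gives a = αR, so f = (I/R²)a = (2/5)M a.
Substituting: Mg sinθ = (1 + 0.4000)Ma, so a = g sinθ/(1 + 0.4000) = (9.81) sin 36.2° / 1.400 = 4.138 m/s².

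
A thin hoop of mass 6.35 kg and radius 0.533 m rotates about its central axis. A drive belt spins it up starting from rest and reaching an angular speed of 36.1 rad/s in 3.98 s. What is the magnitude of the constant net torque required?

τ ≈ 16.4 N·m

I = MR² = (6.35)(0.533)² = 1.804 kg·m².
α = Δω/Δt = (36.1 − 0)/3.98 = 9.070 rad/s².
τ = Iα = (1.804)(9.070) = 16.36 N·m.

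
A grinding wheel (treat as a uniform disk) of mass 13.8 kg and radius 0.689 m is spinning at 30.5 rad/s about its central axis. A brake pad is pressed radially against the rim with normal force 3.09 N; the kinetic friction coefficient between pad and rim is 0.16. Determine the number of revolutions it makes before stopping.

I = ½MR² = (1/2)(13.8)(0.689)² = 3.276 kg·m².
Friction force f = μN = (0.16)(3.09) = 0.4944 N at the rim; torque magnitude τ = fR = 0.3406 N·m, opposing ω.
|α| = τ/I = 0.3406/3.276 = 0.1040 rad/s² (deceleration).
ω² = ω₀² − 2|α|θ with ω = 0 ⇒ θ = ω₀²/(2|α|) = 4473 rad = 711.8 rev.

≈ 712 revolutions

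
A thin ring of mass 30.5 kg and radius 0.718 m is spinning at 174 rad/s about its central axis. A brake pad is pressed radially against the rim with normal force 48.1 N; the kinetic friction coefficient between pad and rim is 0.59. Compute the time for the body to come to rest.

I = MR² = (30.5)(0.718)² = 15.72 kg·m².
Friction force f = μN = (0.59)(48.1) = 28.38 N at the rim; torque magnitude τ = fR = 20.38 N·m, opposing ω.
|α| = τ/I = 20.38/15.72 = 1.296 rad/s² (deceleration).
0 = ω₀ − |α|t ⇒ t = ω₀/|α| = 174/1.296 = 134.3 s.

t ≈ 134 s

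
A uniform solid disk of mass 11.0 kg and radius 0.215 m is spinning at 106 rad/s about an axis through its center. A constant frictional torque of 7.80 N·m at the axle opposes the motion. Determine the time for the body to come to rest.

I = ½MR² = (1/2)(11.0)(0.215)² = 0.2542 kg·m².
The net torque has magnitude 7.80 N·m, opposing ω.
|α| = τ/I = 7.800/0.2542 = 30.68 rad/s² (deceleration).
0 = ω₀ − |α|t ⇒ t = ω₀/|α| = 106/30.68 = 3.455 s.

t ≈ 3.46 s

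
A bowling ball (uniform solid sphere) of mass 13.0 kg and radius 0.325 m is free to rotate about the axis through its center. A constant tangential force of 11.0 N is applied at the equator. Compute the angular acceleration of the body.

α ≈ 6.51 rad/s²

I = (2/5)MR² = (2/5)(13.0)(0.325)² = 0.5493 kg·m².
τ = F R = (11.0)(0.325) = 3.575 N·m.
From τ = Iα: α = 3.575/0.5493 = 6.509 rad/s².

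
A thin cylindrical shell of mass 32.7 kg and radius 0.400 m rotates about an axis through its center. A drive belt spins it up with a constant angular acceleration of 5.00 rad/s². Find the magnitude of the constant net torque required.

I = MR² = (32.7)(0.400)² = 5.232 kg·m².
τ = Iα = (5.232)(5.000) = 26.16 N·m.

τ ≈ 26.2 N·m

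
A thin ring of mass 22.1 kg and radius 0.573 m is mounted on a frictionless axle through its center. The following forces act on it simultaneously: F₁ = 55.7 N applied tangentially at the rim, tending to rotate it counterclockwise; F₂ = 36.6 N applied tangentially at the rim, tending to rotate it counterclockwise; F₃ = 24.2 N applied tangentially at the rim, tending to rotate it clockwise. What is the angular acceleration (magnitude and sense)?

I = MR² = (22.1)(0.573)² = 7.256 kg·m².
Taking counterclockwise as positive: τ₁ = +(55.7)(0.573) = +31.92 N·m; τ₂ = +(36.6)(0.573) = +20.97 N·m; τ₃ = −(24.2)(0.573) = −13.87 N·m.
Net torque τ = 39.02 N·m.
α = τ/I = 39.02/7.256 = 5.378 rad/s².

α ≈ 5.38 rad/s², counterclockwise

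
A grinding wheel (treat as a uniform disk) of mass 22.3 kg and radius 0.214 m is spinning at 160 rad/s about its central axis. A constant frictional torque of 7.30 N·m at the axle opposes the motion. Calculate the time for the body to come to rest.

t ≈ 11.2 s

I = ½MR² = (1/2)(22.3)(0.214)² = 0.5106 kg·m².
The net torque has magnitude 7.30 N·m, opposing ω.
|α| = τ/I = 7.300/0.5106 = 14.30 rad/s² (deceleration).
0 = ω₀ − |α|t ⇒ t = ω₀/|α| = 160/14.30 = 11.19 s.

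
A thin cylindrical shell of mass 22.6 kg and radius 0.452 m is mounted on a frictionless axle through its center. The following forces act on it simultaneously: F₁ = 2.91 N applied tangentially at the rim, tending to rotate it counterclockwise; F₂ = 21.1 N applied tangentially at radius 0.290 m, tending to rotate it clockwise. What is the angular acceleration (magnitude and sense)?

α ≈ 1.04 rad/s², clockwise

I = MR² = (22.6)(0.452)² = 4.617 kg·m².
Taking counterclockwise as positive: τ₁ = +(2.91)(0.452) = +1.315 N·m; τ₂ = −(21.1)(0.290) = −6.119 N·m.
Net torque τ = -4.804 N·m.
α = τ/I = -4.804/4.617 = -1.040 rad/s².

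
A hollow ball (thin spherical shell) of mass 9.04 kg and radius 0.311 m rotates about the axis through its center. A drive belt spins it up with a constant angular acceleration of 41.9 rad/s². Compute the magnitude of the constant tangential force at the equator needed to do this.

I = (2/3)MR² = (2/3)(9.04)(0.311)² = 0.5829 kg·m².
The required torque is τ = Iα = (0.5829)(41.90) = 24.42 N·m.
A tangential force at the equator gives τ = FR, so F = τ/R = 24.42/0.311 = 78.53 N.

F ≈ 78.5 N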